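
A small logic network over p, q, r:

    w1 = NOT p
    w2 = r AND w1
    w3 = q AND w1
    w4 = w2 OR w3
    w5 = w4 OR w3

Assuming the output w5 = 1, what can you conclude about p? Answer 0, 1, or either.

0

w5 = w4 OR w3 must be 1, so at least one of w4, w3 is 1.
Every assignment with w5 = 1 has p = 0; there are 3 such assignment(s).
  p=0, q=0, r=1
  p=0, q=1, r=0
  p=0, q=1, r=1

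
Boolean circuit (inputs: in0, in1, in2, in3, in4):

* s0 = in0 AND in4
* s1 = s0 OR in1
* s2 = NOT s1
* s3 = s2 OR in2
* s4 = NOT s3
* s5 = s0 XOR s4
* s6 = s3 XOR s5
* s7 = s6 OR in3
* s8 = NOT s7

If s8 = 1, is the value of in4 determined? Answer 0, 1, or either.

1

s8 = NOT s7 must be 1, so s7 = 0.
s7 = s6 OR in3 must be 0, so both s6 = 0 and in3 = 0.
s6 = s3 XOR s5 must be 0, so s3 and s5 are equal.
Every assignment with s8 = 1 has in4 = 1; there are 4 such assignment(s).
  in0=1, in1=0, in2=0, in3=0, in4=1
  in0=1, in1=0, in2=1, in3=0, in4=1
  in0=1, in1=1, in2=0, in3=0, in4=1
  in0=1, in1=1, in2=1, in3=0, in4=1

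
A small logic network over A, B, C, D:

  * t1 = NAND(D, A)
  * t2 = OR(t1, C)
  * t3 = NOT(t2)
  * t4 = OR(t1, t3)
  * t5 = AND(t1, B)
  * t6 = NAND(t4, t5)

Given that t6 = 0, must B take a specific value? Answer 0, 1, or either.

1

t6 = NAND(t4, t5) must be 0, so both t4 = 1 and t5 = 1.
t4 = OR(t1, t3) must be 1, so at least one of t1, t3 is 1.
Every assignment with t6 = 0 has B = 1; there are 6 such assignment(s).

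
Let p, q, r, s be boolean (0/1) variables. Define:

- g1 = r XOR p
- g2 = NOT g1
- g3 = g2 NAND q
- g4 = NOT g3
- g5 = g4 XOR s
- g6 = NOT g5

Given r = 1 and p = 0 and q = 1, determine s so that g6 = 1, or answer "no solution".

s=0

g6 = NOT g5 must be 1, so g5 = 0.
Check with r = 1 and p = 0 and q = 1 and s=0:
g1 = r XOR p = 1 XOR 0 = 1
g2 = NOT g1 = NOT 1 = 0
g3 = g2 NAND q = 0 NAND 1 = 1
g4 = NOT g3 = NOT 1 = 0
g5 = g4 XOR s = 0 XOR 0 = 0
g6 = NOT g5 = NOT 0 = 1
So g6 = 1.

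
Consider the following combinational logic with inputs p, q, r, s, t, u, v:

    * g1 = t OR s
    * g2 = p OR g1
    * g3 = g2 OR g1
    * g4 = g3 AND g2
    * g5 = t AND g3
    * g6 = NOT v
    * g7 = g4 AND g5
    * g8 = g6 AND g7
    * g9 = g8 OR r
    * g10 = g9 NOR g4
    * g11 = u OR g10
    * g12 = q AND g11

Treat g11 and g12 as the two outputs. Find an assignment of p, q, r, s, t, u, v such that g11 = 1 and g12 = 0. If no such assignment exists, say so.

p=1 q=0 r=1 s=1 t=1 u=1 v=0

Check with p=1 q=0 r=1 s=1 t=1 u=1 v=0:
g1 = t OR s = 1 OR 1 = 1
g2 = p OR g1 = 1 OR 1 = 1
g3 = g2 OR g1 = 1 OR 1 = 1
g4 = g3 AND g2 = 1 AND 1 = 1
g5 = t AND g3 = 1 AND 1 = 1
g6 = NOT v = NOT 0 = 1
g7 = g4 AND g5 = 1 AND 1 = 1
g8 = g6 AND g7 = 1 AND 1 = 1
g9 = g8 OR r = 1 OR 1 = 1
g10 = g9 NOR g4 = 1 NOR 1 = 0
g11 = u OR g10 = 1 OR 0 = 1
g12 = q AND g11 = 0 AND 1 = 0
So g11 = 1 and g12 = 0.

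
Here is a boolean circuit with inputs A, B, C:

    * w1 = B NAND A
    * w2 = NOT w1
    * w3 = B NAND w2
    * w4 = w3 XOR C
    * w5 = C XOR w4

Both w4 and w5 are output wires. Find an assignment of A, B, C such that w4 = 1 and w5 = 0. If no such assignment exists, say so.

Check with A=1, B=1, C=1:
w1 = B NAND A = 1 NAND 1 = 0
w2 = NOT w1 = NOT 0 = 1
w3 = B NAND w2 = 1 NAND 1 = 0
w4 = w3 XOR C = 0 XOR 1 = 1
w5 = C XOR w4 = 1 XOR 1 = 0
So w4 = 1 and w5 = 0.

A=1, B=1, C=1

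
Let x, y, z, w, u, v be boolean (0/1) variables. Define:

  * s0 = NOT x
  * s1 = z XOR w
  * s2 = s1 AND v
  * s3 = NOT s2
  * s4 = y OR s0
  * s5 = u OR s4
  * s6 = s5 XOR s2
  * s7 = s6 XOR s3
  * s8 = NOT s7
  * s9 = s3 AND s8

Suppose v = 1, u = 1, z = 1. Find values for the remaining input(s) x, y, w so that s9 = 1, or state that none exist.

s9 = s3 AND s8 must be 1, so both s3 = 1 and s8 = 1.
Check with v = 1, u = 1, z = 1 and x=0, y=0, w=1:
s0 = NOT x = NOT 0 = 1
s1 = z XOR w = 1 XOR 1 = 0
s2 = s1 AND v = 0 AND 1 = 0
s3 = NOT s2 = NOT 0 = 1
s4 = y OR s0 = 0 OR 1 = 1
s5 = u OR s4 = 1 OR 1 = 1
s6 = s5 XOR s2 = 1 XOR 0 = 1
s7 = s6 XOR s3 = 1 XOR 1 = 0
s8 = NOT s7 = NOT 0 = 1
s9 = s3 AND s8 = 1 AND 1 = 1
So s9 = 1.

x=0, y=0, w=1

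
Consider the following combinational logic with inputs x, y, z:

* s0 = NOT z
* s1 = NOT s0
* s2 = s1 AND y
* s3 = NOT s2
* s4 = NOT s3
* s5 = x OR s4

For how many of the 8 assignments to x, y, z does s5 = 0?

3

s5 = x OR s4 must be 0, so both x = 0 and s4 = 0.
s4 = NOT s3 must be 0, so s3 = 1.
Satisfying assignments:
  x=0, y=0, z=0
  x=0, y=0, z=1
  x=0, y=1, z=0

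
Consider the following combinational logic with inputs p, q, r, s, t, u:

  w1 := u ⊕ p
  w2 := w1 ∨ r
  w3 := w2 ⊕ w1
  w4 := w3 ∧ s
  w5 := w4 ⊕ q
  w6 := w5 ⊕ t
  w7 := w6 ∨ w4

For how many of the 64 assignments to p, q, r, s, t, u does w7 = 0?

28

w7 = w6 ∨ w4 must be 0, so both w6 = 0 and w4 = 0.
Enumerating the 64 input combinations, 28 give w7 = 0 and 36 give w7 = 1.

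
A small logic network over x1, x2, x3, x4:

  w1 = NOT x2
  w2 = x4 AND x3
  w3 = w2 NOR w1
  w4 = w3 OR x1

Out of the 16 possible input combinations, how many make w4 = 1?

w4 = w3 OR x1 must be 1, so at least one of w3, x1 is 1.
Enumerating the 16 input combinations, 11 give w4 = 1 and 5 give w4 = 0.

11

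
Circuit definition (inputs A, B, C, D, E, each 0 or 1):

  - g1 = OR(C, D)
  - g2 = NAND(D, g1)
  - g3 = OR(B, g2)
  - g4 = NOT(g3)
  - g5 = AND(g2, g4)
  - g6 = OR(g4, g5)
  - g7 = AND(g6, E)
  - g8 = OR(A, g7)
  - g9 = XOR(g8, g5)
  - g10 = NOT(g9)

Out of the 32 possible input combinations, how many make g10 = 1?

14

g10 = NOT(g9) must be 1, so g9 = 0.
Enumerating the 32 input combinations, 14 give g10 = 1 and 18 give g10 = 0.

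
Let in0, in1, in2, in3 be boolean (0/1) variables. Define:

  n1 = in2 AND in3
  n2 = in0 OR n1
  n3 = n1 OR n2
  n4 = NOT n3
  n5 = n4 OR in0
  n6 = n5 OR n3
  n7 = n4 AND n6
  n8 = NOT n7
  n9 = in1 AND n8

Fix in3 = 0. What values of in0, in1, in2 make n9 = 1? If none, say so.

in0=1, in1=1, in2=1

Check with in3 = 0 and in0=1, in1=1, in2=1:
n1 = in2 AND in3 = 1 AND 0 = 0
n2 = in0 OR n1 = 1 OR 0 = 1
n3 = n1 OR n2 = 0 OR 1 = 1
n4 = NOT n3 = NOT 1 = 0
n5 = n4 OR in0 = 0 OR 1 = 1
n6 = n5 OR n3 = 1 OR 1 = 1
n7 = n4 AND n6 = 0 AND 1 = 0
n8 = NOT n7 = NOT 0 = 1
n9 = in1 AND n8 = 1 AND 1 = 1
So n9 = 1.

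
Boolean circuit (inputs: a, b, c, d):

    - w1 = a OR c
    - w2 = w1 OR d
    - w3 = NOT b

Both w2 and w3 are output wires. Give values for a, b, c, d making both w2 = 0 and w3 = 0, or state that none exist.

a=0, b=1, c=0, d=0

Check with a=0, b=1, c=0, d=0:
w1 = a OR c = 0 OR 0 = 0
w2 = w1 OR d = 0 OR 0 = 0
w3 = NOT b = NOT 1 = 0
So w2 = 0 and w3 = 0.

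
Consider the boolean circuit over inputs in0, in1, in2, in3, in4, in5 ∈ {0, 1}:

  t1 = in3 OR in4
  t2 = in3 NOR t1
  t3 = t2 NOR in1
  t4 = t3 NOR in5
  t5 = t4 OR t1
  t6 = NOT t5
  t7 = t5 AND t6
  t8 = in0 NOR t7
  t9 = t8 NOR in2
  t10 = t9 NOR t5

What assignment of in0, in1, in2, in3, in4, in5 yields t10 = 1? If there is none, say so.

t10 = t9 NOR t5 must be 1, so both t9 = 0 and t5 = 0.
t9 = t8 NOR in2 must be 0, so at least one of t8, in2 is 1.
t5 = t4 OR t1 must be 0, so both t4 = 0 and t1 = 0.
Check with in0=0 in1=1 in2=0 in3=0 in4=0 in5=1:
t1 = in3 OR in4 = 0 OR 0 = 0
t2 = in3 NOR t1 = 0 NOR 0 = 1
t3 = t2 NOR in1 = 1 NOR 1 = 0
t4 = t3 NOR in5 = 0 NOR 1 = 0
t5 = t4 OR t1 = 0 OR 0 = 0
t6 = NOT t5 = NOT 0 = 1
t7 = t5 AND t6 = 0 AND 1 = 0
t8 = in0 NOR t7 = 0 NOR 0 = 1
t9 = t8 NOR in2 = 1 NOR 0 = 0
t10 = t9 NOR t5 = 0 NOR 0 = 1
So t10 = 1 as required.

in0=0 in1=1 in2=0 in3=0 in4=0 in5=1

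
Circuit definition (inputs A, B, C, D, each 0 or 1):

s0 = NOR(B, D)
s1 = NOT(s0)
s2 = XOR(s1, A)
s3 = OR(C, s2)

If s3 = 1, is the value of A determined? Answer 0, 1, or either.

Both values of A occur among assignments with s3 = 1:
  A=0: A=0, B=0, C=0, D=1
  A=1: A=1, B=0, C=0, D=0

either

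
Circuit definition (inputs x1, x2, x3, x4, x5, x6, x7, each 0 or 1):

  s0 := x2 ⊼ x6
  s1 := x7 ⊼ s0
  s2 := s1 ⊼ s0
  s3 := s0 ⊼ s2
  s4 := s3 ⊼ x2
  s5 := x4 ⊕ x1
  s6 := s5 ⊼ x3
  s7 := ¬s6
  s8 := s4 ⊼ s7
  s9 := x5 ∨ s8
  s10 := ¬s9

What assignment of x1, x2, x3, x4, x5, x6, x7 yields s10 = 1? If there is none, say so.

s10 = ¬s9 must be 1, so s9 = 0.
s9 = x5 ∨ s8 must be 0, so both x5 = 0 and s8 = 0.
Check with x1=1 x2=1 x3=1 x4=0 x5=0 x6=0 x7=1:
s0 = x2 ⊼ x6 = 1 ⊼ 0 = 1
s1 = x7 ⊼ s0 = 1 ⊼ 1 = 0
s2 = s1 ⊼ s0 = 0 ⊼ 1 = 1
s3 = s0 ⊼ s2 = 1 ⊼ 1 = 0
s4 = s3 ⊼ x2 = 0 ⊼ 1 = 1
s5 = x4 ⊕ x1 = 0 ⊕ 1 = 1
s6 = s5 ⊼ x3 = 1 ⊼ 1 = 0
s7 = ¬s6 = ¬0 = 1
s8 = s4 ⊼ s7 = 1 ⊼ 1 = 0
s9 = x5 ∨ s8 = 0 ∨ 0 = 0
s10 = ¬s9 = ¬0 = 1
So s10 = 1 as required.

x1=1 x2=1 x3=1 x4=0 x5=0 x6=0 x7=1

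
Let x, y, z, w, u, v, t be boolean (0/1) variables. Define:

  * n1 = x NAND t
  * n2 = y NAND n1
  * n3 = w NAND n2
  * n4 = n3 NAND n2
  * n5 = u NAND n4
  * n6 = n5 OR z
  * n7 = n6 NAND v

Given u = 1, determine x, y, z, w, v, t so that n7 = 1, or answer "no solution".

x=0, y=0, z=0, w=1, v=0, t=0

n7 = n6 NAND v must be 1, so at least one of n6, v is 0.
Check with u = 1 and x=0, y=0, z=0, w=1, v=0, t=0:
n1 = x NAND t = 0 NAND 0 = 1
n2 = y NAND n1 = 0 NAND 1 = 1
n3 = w NAND n2 = 1 NAND 1 = 0
n4 = n3 NAND n2 = 0 NAND 1 = 1
n5 = u NAND n4 = 1 NAND 1 = 0
n6 = n5 OR z = 0 OR 0 = 0
n7 = n6 NAND v = 0 NAND 0 = 1
So n7 = 1.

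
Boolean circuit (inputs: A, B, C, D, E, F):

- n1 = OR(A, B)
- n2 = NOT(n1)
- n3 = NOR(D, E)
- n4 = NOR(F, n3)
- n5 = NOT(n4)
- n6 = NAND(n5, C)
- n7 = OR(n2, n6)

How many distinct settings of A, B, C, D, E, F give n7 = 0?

15

n7 = OR(n2, n6) must be 0, so both n2 = 0 and n6 = 0.
n2 = NOT(n1) must be 0, so n1 = 1.
Enumerating the 64 input combinations, 15 give n7 = 0 and 49 give n7 = 1.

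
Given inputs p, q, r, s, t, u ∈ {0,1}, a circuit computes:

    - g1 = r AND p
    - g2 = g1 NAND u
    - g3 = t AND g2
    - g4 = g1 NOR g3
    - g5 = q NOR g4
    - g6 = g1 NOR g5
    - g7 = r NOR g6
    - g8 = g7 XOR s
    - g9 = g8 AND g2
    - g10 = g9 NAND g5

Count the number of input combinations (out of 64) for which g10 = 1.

g10 = g9 NAND g5 must be 1, so at least one of g9, g5 is 0.
Enumerating the 64 input combinations, 56 give g10 = 1 and 8 give g10 = 0.

56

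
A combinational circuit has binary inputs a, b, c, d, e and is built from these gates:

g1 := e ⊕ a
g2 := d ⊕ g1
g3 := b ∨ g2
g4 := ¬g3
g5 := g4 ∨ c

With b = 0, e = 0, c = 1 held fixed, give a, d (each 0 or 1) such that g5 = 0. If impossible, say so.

no solution exists

With b = 0, e = 0, c = 1 fixed, none of the 4 settings of a, d give g5 = 0.
For example, with a=1, d=0:
g1 = e ⊕ a = 0 ⊕ 1 = 1
g2 = d ⊕ g1 = 0 ⊕ 1 = 1
g3 = b ∨ g2 = 0 ∨ 1 = 1
g4 = ¬g3 = ¬1 = 0
g5 = g4 ∨ c = 0 ∨ 1 = 1
giving g5 = 1 ≠ 0.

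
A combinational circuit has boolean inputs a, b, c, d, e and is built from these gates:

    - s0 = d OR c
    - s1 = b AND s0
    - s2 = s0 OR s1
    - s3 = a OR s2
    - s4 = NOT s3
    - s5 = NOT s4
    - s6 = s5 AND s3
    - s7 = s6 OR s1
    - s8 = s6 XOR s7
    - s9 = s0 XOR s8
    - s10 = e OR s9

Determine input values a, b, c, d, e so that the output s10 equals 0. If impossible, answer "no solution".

s10 = e OR s9 must be 0, so both e = 0 and s9 = 0.
s9 = s0 XOR s8 must be 0, so s0 and s8 are equal.
Check with a=1, b=1, c=0, d=0, e=0:
s0 = d OR c = 0 OR 0 = 0
s1 = b AND s0 = 1 AND 0 = 0
s2 = s0 OR s1 = 0 OR 0 = 0
s3 = a OR s2 = 1 OR 0 = 1
s4 = NOT s3 = NOT 1 = 0
s5 = NOT s4 = NOT 0 = 1
s6 = s5 AND s3 = 1 AND 1 = 1
s7 = s6 OR s1 = 1 OR 0 = 1
s8 = s6 XOR s7 = 1 XOR 1 = 0
s9 = s0 XOR s8 = 0 XOR 0 = 0
s10 = e OR s9 = 0 OR 0 = 0
So s10 = 0 as required.

a=1, b=1, c=0, d=0, e=0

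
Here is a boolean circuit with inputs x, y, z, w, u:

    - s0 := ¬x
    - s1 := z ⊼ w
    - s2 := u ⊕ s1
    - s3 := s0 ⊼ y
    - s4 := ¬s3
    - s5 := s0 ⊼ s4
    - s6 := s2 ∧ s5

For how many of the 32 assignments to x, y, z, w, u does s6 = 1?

12

s6 = s2 ∧ s5 must be 1, so both s2 = 1 and s5 = 1.
s2 = u ⊕ s1 must be 1, so u and s1 differ.
Enumerating the 32 input combinations, 12 give s6 = 1 and 20 give s6 = 0.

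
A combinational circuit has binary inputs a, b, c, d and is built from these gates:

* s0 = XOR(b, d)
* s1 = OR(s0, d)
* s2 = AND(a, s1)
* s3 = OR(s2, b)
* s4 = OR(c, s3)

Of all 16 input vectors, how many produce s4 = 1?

13

s4 = OR(c, s3) must be 1, so at least one of c, s3 is 1.
Enumerating the 16 input combinations, 13 give s4 = 1 and 3 give s4 = 0.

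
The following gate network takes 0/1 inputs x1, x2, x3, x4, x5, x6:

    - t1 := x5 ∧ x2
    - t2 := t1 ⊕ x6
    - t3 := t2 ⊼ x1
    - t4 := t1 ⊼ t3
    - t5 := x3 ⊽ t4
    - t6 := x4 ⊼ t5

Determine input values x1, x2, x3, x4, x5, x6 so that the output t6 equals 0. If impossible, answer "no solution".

t6 = x4 ⊼ t5 must be 0, so both x4 = 1 and t5 = 1.
Check with x1=0, x2=1, x3=0, x4=1, x5=1, x6=0:
t1 = x5 ∧ x2 = 1 ∧ 1 = 1
t2 = t1 ⊕ x6 = 1 ⊕ 0 = 1
t3 = t2 ⊼ x1 = 1 ⊼ 0 = 1
t4 = t1 ⊼ t3 = 1 ⊼ 1 = 0
t5 = x3 ⊽ t4 = 0 ⊽ 0 = 1
t6 = x4 ⊼ t5 = 1 ⊼ 1 = 0
So t6 = 0 as required.

x1=0, x2=1, x3=0, x4=1, x5=1, x6=0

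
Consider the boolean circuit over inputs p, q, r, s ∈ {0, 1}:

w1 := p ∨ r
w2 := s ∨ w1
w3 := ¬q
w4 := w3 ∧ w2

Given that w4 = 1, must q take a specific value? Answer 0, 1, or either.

0

w4 = w3 ∧ w2 must be 1, so both w3 = 1 and w2 = 1.
w3 = ¬q must be 1, so q = 0.
w2 = s ∨ w1 must be 1, so at least one of s, w1 is 1.
Every assignment with w4 = 1 has q = 0; there are 7 such assignment(s).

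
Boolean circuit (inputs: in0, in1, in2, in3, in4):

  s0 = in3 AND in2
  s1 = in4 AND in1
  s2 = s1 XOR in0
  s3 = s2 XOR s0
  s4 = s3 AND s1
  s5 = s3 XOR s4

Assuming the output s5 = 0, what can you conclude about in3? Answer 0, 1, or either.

either

Both values of in3 occur among assignments with s5 = 0:
  in3=0: in0=0, in1=0, in2=0, in3=0, in4=0
  in3=1: in0=0, in1=0, in2=0, in3=1, in4=0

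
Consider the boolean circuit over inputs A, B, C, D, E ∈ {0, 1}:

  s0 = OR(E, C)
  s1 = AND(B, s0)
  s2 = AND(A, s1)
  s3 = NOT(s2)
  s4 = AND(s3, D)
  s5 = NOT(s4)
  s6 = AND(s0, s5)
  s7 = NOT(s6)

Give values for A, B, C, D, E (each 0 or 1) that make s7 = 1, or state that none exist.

s7 = NOT(s6) must be 1, so s6 = 0.
s6 = AND(s0, s5) must be 0, so at least one of s0, s5 is 0.
Check with A=1 B=0 C=0 D=0 E=0:
s0 = OR(E, C) = OR(0, 0) = 0
s1 = AND(B, s0) = AND(0, 0) = 0
s2 = AND(A, s1) = AND(1, 0) = 0
s3 = NOT(s2) = NOT 0 = 1
s4 = AND(s3, D) = AND(1, 0) = 0
s5 = NOT(s4) = NOT 0 = 1
s6 = AND(s0, s5) = AND(0, 1) = 0
s7 = NOT(s6) = NOT 0 = 1
So s7 = 1 as required.

A=1 B=0 C=0 D=0 E=0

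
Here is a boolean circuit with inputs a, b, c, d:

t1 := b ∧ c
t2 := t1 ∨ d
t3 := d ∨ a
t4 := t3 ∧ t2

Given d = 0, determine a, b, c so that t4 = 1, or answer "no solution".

t4 = t3 ∧ t2 must be 1, so both t3 = 1 and t2 = 1.
t3 = d ∨ a must be 1, so at least one of d, a is 1.
Check with d = 0 and a=1, b=1, c=1:
t1 = b ∧ c = 1 ∧ 1 = 1
t2 = t1 ∨ d = 1 ∨ 0 = 1
t3 = d ∨ a = 0 ∨ 1 = 1
t4 = t3 ∧ t2 = 1 ∧ 1 = 1
So t4 = 1.

a=1 b=1 c=1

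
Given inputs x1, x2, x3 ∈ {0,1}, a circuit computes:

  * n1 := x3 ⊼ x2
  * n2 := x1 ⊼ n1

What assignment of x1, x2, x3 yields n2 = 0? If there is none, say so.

n2 = x1 ⊼ n1 must be 0, so both x1 = 1 and n1 = 1.
Check with x1=1 x2=0 x3=1:
n1 = x3 ⊼ x2 = 1 ⊼ 0 = 1
n2 = x1 ⊼ n1 = 1 ⊼ 1 = 0
So n2 = 0 as required.

x1=1 x2=0 x3=1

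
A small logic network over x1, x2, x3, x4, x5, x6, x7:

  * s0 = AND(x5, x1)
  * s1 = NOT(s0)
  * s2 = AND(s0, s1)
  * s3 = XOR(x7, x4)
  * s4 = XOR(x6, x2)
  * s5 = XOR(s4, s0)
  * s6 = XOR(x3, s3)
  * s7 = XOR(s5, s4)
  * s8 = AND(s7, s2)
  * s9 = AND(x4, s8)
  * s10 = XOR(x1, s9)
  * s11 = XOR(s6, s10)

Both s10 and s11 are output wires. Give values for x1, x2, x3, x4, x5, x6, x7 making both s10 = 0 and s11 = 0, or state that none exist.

x1=0, x2=0, x3=0, x4=1, x5=1, x6=0, x7=1

Check with x1=0, x2=0, x3=0, x4=1, x5=1, x6=0, x7=1:
s0 = AND(x5, x1) = AND(1, 0) = 0
s1 = NOT(s0) = NOT 0 = 1
s2 = AND(s0, s1) = AND(0, 1) = 0
s3 = XOR(x7, x4) = XOR(1, 1) = 0
s4 = XOR(x6, x2) = XOR(0, 0) = 0
s5 = XOR(s4, s0) = XOR(0, 0) = 0
s6 = XOR(x3, s3) = XOR(0, 0) = 0
s7 = XOR(s5, s4) = XOR(0, 0) = 0
s8 = AND(s7, s2) = AND(0, 0) = 0
s9 = AND(x4, s8) = AND(1, 0) = 0
s10 = XOR(x1, s9) = XOR(0, 0) = 0
s11 = XOR(s6, s10) = XOR(0, 0) = 0
So s10 = 0 and s11 = 0.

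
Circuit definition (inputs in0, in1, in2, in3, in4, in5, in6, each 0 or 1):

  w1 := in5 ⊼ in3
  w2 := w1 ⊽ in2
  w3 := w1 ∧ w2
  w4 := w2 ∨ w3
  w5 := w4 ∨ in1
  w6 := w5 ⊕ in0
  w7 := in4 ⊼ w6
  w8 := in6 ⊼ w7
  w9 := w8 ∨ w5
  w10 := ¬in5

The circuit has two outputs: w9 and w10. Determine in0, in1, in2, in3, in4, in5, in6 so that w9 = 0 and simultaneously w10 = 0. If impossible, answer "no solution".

Check with in0=1 in1=0 in2=1 in3=0 in4=0 in5=1 in6=1:
w1 = in5 ⊼ in3 = 1 ⊼ 0 = 1
w2 = w1 ⊽ in2 = 1 ⊽ 1 = 0
w3 = w1 ∧ w2 = 1 ∧ 0 = 0
w4 = w2 ∨ w3 = 0 ∨ 0 = 0
w5 = w4 ∨ in1 = 0 ∨ 0 = 0
w6 = w5 ⊕ in0 = 0 ⊕ 1 = 1
w7 = in4 ⊼ w6 = 0 ⊼ 1 = 1
w8 = in6 ⊼ w7 = 1 ⊼ 1 = 0
w9 = w8 ∨ w5 = 0 ∨ 0 = 0
w10 = ¬in5 = ¬1 = 0
So w9 = 0 and w10 = 0.

in0=1 in1=0 in2=1 in3=0 in4=0 in5=1 in6=1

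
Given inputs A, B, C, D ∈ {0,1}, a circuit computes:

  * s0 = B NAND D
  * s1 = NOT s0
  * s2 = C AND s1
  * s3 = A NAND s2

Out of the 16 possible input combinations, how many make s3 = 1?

s3 = A NAND s2 must be 1, so at least one of A, s2 is 0.
Enumerating the 16 input combinations, 15 give s3 = 1 and 1 give s3 = 0.

15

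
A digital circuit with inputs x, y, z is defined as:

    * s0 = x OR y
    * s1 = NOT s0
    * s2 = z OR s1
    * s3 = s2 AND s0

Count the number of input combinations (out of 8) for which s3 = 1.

s3 = s2 AND s0 must be 1, so both s2 = 1 and s0 = 1.
s2 = z OR s1 must be 1, so at least one of z, s1 is 1.
Satisfying assignments:
  x=0, y=1, z=1
  x=1, y=0, z=1
  x=1, y=1, z=1

3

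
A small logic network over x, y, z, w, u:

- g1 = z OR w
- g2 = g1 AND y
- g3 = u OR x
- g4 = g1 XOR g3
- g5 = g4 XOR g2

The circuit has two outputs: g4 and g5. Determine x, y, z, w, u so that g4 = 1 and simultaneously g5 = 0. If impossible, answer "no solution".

Check with x=0, y=1, z=0, w=1, u=0:
g1 = z OR w = 0 OR 1 = 1
g2 = g1 AND y = 1 AND 1 = 1
g3 = u OR x = 0 OR 0 = 0
g4 = g1 XOR g3 = 1 XOR 0 = 1
g5 = g4 XOR g2 = 1 XOR 1 = 0
So g4 = 1 and g5 = 0.

x=0, y=1, z=0, w=1, u=0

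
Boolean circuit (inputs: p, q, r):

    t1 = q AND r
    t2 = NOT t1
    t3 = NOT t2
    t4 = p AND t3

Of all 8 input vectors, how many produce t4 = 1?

t4 = p AND t3 must be 1, so both p = 1 and t3 = 1.
Satisfying assignments:
  p=1, q=1, r=1

1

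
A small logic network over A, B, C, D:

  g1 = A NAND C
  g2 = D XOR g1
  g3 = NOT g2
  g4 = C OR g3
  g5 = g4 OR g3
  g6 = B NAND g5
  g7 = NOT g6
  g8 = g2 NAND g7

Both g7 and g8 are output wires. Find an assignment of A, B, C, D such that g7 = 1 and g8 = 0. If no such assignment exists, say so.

A=1, B=1, C=1, D=1

Check with A=1, B=1, C=1, D=1:
g1 = A NAND C = 1 NAND 1 = 0
g2 = D XOR g1 = 1 XOR 0 = 1
g3 = NOT g2 = NOT 1 = 0
g4 = C OR g3 = 1 OR 0 = 1
g5 = g4 OR g3 = 1 OR 0 = 1
g6 = B NAND g5 = 1 NAND 1 = 0
g7 = NOT g6 = NOT 0 = 1
g8 = g2 NAND g7 = 1 NAND 1 = 0
So g7 = 1 and g8 = 0.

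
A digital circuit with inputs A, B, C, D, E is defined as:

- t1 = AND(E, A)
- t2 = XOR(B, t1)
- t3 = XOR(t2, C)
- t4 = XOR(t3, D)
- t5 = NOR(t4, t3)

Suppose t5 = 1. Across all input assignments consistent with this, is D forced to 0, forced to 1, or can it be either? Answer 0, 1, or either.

t5 = NOR(t4, t3) must be 1, so both t4 = 0 and t3 = 0.
t4 = XOR(t3, D) must be 0, so t3 and D are equal.
Every assignment with t5 = 1 has D = 0; there are 8 such assignment(s).

0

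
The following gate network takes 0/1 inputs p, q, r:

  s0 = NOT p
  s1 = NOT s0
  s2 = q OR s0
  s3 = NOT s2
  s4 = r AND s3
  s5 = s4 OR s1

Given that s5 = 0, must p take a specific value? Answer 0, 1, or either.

s5 = s4 OR s1 must be 0, so both s4 = 0 and s1 = 0.
s4 = r AND s3 must be 0, so at least one of r, s3 is 0.
s1 = NOT s0 must be 0, so s0 = 1.
Every assignment with s5 = 0 has p = 0; there are 4 such assignment(s).
  p=0, q=0, r=0
  p=0, q=0, r=1
  p=0, q=1, r=0
  p=0, q=1, r=1

0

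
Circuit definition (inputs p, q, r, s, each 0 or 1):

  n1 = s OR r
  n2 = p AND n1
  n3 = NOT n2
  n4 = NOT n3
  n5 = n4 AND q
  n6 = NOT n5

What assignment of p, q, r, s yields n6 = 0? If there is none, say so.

Check with p=1 q=1 r=0 s=1:
n1 = s OR r = 1 OR 0 = 1
n2 = p AND n1 = 1 AND 1 = 1
n3 = NOT n2 = NOT 1 = 0
n4 = NOT n3 = NOT 0 = 1
n5 = n4 AND q = 1 AND 1 = 1
n6 = NOT n5 = NOT 1 = 0
So n6 = 0 as required.

p=1 q=1 r=0 s=1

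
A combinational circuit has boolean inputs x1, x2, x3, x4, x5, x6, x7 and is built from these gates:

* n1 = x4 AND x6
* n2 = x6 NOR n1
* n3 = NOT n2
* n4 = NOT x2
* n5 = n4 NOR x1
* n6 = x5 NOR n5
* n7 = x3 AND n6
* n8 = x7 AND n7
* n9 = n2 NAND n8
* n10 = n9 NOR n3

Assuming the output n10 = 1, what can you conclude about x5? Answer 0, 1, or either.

n10 = n9 NOR n3 must be 1, so both n9 = 0 and n3 = 0.
n9 = n2 NAND n8 must be 0, so both n2 = 1 and n8 = 1.
n3 = NOT n2 must be 0, so n2 = 1.
Every assignment with n10 = 1 has x5 = 0; there are 6 such assignment(s).

0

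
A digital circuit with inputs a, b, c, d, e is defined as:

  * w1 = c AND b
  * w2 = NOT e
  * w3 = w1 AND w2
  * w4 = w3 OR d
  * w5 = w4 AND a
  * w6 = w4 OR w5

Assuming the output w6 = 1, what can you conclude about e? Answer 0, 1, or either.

Both values of e occur among assignments with w6 = 1:
  e=0: a=0, b=0, c=0, d=1, e=0
  e=1: a=0, b=0, c=0, d=1, e=1

either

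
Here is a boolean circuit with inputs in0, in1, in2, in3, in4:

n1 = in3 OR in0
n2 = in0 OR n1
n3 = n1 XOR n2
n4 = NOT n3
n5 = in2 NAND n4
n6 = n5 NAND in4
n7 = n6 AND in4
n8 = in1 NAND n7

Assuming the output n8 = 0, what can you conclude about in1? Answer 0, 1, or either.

n8 = in1 NAND n7 must be 0, so both in1 = 1 and n7 = 1.
n7 = n6 AND in4 must be 1, so both n6 = 1 and in4 = 1.
n6 = n5 NAND in4 must be 1, so at least one of n5, in4 is 0.
Every assignment with n8 = 0 has in1 = 1; there are 4 such assignment(s).
  in0=0, in1=1, in2=1, in3=0, in4=1
  in0=0, in1=1, in2=1, in3=1, in4=1
  in0=1, in1=1, in2=1, in3=0, in4=1
  in0=1, in1=1, in2=1, in3=1, in4=1

1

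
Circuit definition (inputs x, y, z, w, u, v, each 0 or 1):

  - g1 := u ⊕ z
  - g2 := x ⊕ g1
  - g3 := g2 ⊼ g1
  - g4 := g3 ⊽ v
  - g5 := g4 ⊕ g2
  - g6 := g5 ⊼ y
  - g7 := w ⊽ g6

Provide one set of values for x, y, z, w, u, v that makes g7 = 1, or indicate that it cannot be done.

x=0, y=1, z=1, w=0, u=0, v=1

Check with x=0, y=1, z=1, w=0, u=0, v=1:
g1 = u ⊕ z = 0 ⊕ 1 = 1
g2 = x ⊕ g1 = 0 ⊕ 1 = 1
g3 = g2 ⊼ g1 = 1 ⊼ 1 = 0
g4 = g3 ⊽ v = 0 ⊽ 1 = 0
g5 = g4 ⊕ g2 = 0 ⊕ 1 = 1
g6 = g5 ⊼ y = 1 ⊼ 1 = 0
g7 = w ⊽ g6 = 0 ⊽ 0 = 1
So g7 = 1 as required.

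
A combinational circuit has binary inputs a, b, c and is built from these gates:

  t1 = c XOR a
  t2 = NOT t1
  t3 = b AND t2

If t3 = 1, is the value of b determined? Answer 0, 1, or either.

t3 = b AND t2 must be 1, so both b = 1 and t2 = 1.
t2 = NOT t1 must be 1, so t1 = 0.
Every assignment with t3 = 1 has b = 1; there are 2 such assignment(s).
  a=0, b=1, c=0
  a=1, b=1, c=1

1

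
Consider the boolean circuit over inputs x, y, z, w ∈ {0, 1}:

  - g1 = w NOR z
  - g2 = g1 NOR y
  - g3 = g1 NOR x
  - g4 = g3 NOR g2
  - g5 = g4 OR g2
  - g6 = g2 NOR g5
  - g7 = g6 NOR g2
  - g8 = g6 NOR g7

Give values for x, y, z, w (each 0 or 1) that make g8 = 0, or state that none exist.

g8 = g6 NOR g7 must be 0, so at least one of g6, g7 is 1.
Check with x=1, y=1, z=1, w=0:
g1 = w NOR z = 0 NOR 1 = 0
g2 = g1 NOR y = 0 NOR 1 = 0
g3 = g1 NOR x = 0 NOR 1 = 0
g4 = g3 NOR g2 = 0 NOR 0 = 1
g5 = g4 OR g2 = 1 OR 0 = 1
g6 = g2 NOR g5 = 0 NOR 1 = 0
g7 = g6 NOR g2 = 0 NOR 0 = 1
g8 = g6 NOR g7 = 0 NOR 1 = 0
So g8 = 0 as required.

x=1, y=1, z=1, w=0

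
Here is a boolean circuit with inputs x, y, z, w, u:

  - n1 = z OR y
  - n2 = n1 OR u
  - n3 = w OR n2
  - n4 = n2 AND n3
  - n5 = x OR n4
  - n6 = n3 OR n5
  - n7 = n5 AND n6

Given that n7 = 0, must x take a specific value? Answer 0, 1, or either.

n7 = n5 AND n6 must be 0, so at least one of n5, n6 is 0.
Every assignment with n7 = 0 has x = 0; there are 2 such assignment(s).
  x=0, y=0, z=0, w=0, u=0
  x=0, y=0, z=0, w=1, u=0

0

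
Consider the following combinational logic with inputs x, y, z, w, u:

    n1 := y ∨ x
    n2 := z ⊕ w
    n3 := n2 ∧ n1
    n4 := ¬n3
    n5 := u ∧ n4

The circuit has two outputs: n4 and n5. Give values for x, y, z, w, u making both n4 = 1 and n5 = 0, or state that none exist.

Check with x=0, y=0, z=1, w=1, u=0:
n1 = y ∨ x = 0 ∨ 0 = 0
n2 = z ⊕ w = 1 ⊕ 1 = 0
n3 = n2 ∧ n1 = 0 ∧ 0 = 0
n4 = ¬n3 = ¬0 = 1
n5 = u ∧ n4 = 0 ∧ 1 = 0
So n4 = 1 and n5 = 0.

x=0, y=0, z=1, w=1, u=0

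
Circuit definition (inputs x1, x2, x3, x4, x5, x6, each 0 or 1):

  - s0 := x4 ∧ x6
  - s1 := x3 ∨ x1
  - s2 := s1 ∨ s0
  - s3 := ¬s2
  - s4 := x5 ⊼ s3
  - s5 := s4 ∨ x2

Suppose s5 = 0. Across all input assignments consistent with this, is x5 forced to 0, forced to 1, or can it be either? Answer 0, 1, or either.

1

s5 = s4 ∨ x2 must be 0, so both s4 = 0 and x2 = 0.
Every assignment with s5 = 0 has x5 = 1; there are 3 such assignment(s).
  x1=0, x2=0, x3=0, x4=0, x5=1, x6=0
  x1=0, x2=0, x3=0, x4=0, x5=1, x6=1
  x1=0, x2=0, x3=0, x4=1, x5=1, x6=0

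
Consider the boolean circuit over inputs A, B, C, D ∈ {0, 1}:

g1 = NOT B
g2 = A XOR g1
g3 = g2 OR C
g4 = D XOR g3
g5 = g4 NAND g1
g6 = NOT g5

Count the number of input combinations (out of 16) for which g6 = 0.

g6 = NOT g5 must be 0, so g5 = 1.
g5 = g4 NAND g1 must be 1, so at least one of g4, g1 is 0.
Enumerating the 16 input combinations, 12 give g6 = 0 and 4 give g6 = 1.

12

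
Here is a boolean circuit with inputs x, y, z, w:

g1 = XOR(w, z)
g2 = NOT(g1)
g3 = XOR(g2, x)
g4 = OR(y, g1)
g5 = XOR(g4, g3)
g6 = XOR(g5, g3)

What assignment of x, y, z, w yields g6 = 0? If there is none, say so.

g6 = XOR(g5, g3) must be 0, so g5 and g3 are equal.
Check with x=1 y=0 z=1 w=1:
g1 = XOR(w, z) = XOR(1, 1) = 0
g2 = NOT(g1) = NOT 0 = 1
g3 = XOR(g2, x) = XOR(1, 1) = 0
g4 = OR(y, g1) = OR(0, 0) = 0
g5 = XOR(g4, g3) = XOR(0, 0) = 0
g6 = XOR(g5, g3) = XOR(0, 0) = 0
So g6 = 0 as required.

x=1 y=0 z=1 w=1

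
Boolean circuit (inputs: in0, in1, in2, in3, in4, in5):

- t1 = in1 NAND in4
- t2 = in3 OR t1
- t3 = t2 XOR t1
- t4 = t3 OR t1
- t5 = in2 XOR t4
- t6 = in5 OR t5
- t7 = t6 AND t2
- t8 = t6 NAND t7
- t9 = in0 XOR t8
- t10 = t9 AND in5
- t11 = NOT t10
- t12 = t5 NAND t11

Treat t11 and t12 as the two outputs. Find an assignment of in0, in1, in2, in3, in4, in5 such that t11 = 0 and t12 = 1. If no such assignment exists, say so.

in0=1, in1=0, in2=1, in3=0, in4=0, in5=1

Check with in0=1, in1=0, in2=1, in3=0, in4=0, in5=1:
t1 = in1 NAND in4 = 0 NAND 0 = 1
t2 = in3 OR t1 = 0 OR 1 = 1
t3 = t2 XOR t1 = 1 XOR 1 = 0
t4 = t3 OR t1 = 0 OR 1 = 1
t5 = in2 XOR t4 = 1 XOR 1 = 0
t6 = in5 OR t5 = 1 OR 0 = 1
t7 = t6 AND t2 = 1 AND 1 = 1
t8 = t6 NAND t7 = 1 NAND 1 = 0
t9 = in0 XOR t8 = 1 XOR 0 = 1
t10 = t9 AND in5 = 1 AND 1 = 1
t11 = NOT t10 = NOT 1 = 0
t12 = t5 NAND t11 = 0 NAND 0 = 1
So t11 = 0 and t12 = 1.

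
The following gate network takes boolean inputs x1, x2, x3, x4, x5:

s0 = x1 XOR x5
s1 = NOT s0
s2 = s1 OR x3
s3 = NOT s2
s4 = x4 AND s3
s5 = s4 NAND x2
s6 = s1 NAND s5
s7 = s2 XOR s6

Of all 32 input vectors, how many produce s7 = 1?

24

s7 = s2 XOR s6 must be 1, so s2 and s6 differ.
Enumerating the 32 input combinations, 24 give s7 = 1 and 8 give s7 = 0.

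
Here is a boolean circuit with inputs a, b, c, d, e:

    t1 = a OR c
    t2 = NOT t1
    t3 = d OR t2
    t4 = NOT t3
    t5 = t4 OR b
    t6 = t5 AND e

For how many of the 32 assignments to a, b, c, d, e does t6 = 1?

11

t6 = t5 AND e must be 1, so both t5 = 1 and e = 1.
t5 = t4 OR b must be 1, so at least one of t4, b is 1.
Enumerating the 32 input combinations, 11 give t6 = 1 and 21 give t6 = 0.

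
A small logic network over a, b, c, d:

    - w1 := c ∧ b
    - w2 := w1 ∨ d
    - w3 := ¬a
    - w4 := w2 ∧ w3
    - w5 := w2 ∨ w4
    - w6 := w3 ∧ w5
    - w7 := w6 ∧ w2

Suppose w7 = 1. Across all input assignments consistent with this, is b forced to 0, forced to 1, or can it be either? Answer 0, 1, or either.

Both values of b occur among assignments with w7 = 1:
  b=0: a=0, b=0, c=0, d=1
  b=1: a=0, b=1, c=0, d=1

either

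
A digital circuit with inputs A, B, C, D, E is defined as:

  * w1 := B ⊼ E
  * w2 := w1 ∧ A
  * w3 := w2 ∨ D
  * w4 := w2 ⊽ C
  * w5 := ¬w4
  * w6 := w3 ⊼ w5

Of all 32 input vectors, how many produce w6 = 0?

w6 = w3 ⊼ w5 must be 0, so both w3 = 1 and w5 = 1.
w3 = w2 ∨ D must be 1, so at least one of w2, D is 1.
Enumerating the 32 input combinations, 17 give w6 = 0 and 15 give w6 = 1.

17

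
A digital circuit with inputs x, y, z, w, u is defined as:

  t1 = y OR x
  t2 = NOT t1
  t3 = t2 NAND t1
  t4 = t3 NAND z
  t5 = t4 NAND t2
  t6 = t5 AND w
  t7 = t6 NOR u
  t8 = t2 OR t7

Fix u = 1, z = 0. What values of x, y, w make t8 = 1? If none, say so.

x=0 y=0 w=0

t8 = t2 OR t7 must be 1, so at least one of t2, t7 is 1.
Check with u = 1, z = 0 and x=0, y=0, w=0:
t1 = y OR x = 0 OR 0 = 0
t2 = NOT t1 = NOT 0 = 1
t3 = t2 NAND t1 = 1 NAND 0 = 1
t4 = t3 NAND z = 1 NAND 0 = 1
t5 = t4 NAND t2 = 1 NAND 1 = 0
t6 = t5 AND w = 0 AND 0 = 0
t7 = t6 NOR u = 0 NOR 1 = 0
t8 = t2 OR t7 = 1 OR 0 = 1
So t8 = 1.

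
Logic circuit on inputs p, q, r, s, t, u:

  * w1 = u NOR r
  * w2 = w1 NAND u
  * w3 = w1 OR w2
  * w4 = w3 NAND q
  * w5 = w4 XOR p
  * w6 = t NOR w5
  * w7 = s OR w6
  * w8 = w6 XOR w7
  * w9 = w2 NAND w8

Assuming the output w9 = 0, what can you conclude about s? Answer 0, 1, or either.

1

w9 = w2 NAND w8 must be 0, so both w2 = 1 and w8 = 1.
w2 = w1 NAND u must be 1, so at least one of w1, u is 0.
Every assignment with w9 = 0 has s = 1; there are 24 such assignment(s).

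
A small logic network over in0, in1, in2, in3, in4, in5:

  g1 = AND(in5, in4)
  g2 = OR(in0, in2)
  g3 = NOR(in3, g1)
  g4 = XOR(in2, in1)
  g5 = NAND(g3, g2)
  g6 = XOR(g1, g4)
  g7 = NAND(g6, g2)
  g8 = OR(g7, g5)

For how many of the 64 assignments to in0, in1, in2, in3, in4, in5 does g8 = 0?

g8 = OR(g7, g5) must be 0, so both g7 = 0 and g5 = 0.
g7 = NAND(g6, g2) must be 0, so both g6 = 1 and g2 = 1.
g5 = NAND(g3, g2) must be 0, so both g3 = 1 and g2 = 1.
Enumerating the 64 input combinations, 9 give g8 = 0 and 55 give g8 = 1.

9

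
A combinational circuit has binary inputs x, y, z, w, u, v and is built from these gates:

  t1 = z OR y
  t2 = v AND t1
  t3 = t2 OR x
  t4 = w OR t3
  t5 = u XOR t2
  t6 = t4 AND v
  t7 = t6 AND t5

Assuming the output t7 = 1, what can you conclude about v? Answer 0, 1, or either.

t7 = t6 AND t5 must be 1, so both t6 = 1 and t5 = 1.
t6 = t4 AND v must be 1, so both t4 = 1 and v = 1.
Every assignment with t7 = 1 has v = 1; there are 15 such assignment(s).

1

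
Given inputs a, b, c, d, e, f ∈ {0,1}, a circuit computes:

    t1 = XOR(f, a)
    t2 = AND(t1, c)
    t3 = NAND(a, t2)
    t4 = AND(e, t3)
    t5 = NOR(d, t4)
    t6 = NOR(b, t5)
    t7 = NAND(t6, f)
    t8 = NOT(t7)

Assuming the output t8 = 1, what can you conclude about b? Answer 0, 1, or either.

0

t8 = NOT(t7) must be 1, so t7 = 0.
t7 = NAND(t6, f) must be 0, so both t6 = 1 and f = 1.
t6 = NOR(b, t5) must be 1, so both b = 0 and t5 = 0.
Every assignment with t8 = 1 has b = 0; there are 12 such assignment(s).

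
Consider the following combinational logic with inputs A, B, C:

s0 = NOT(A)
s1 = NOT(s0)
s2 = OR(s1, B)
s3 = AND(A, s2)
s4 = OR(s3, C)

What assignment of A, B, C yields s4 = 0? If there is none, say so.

A=0, B=1, C=0

Check with A=0, B=1, C=0:
s0 = NOT(A) = NOT 0 = 1
s1 = NOT(s0) = NOT 1 = 0
s2 = OR(s1, B) = OR(0, 1) = 1
s3 = AND(A, s2) = AND(0, 1) = 0
s4 = OR(s3, C) = OR(0, 0) = 0
So s4 = 0 as required.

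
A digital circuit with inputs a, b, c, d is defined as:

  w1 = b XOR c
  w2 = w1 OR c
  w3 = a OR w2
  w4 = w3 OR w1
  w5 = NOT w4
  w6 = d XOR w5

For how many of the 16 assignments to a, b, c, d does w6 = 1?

8

w6 = d XOR w5 must be 1, so d and w5 differ.
Enumerating the 16 input combinations, 8 give w6 = 1 and 8 give w6 = 0.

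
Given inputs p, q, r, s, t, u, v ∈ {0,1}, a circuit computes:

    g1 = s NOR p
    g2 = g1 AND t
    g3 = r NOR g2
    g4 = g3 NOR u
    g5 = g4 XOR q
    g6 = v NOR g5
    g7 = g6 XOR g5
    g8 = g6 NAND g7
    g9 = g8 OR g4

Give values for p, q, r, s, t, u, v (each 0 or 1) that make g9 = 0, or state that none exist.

p=0 q=0 r=1 s=1 t=1 u=1 v=0

g9 = g8 OR g4 must be 0, so both g8 = 0 and g4 = 0.
Check with p=0 q=0 r=1 s=1 t=1 u=1 v=0:
g1 = s NOR p = 1 NOR 0 = 0
g2 = g1 AND t = 0 AND 1 = 0
g3 = r NOR g2 = 1 NOR 0 = 0
g4 = g3 NOR u = 0 NOR 1 = 0
g5 = g4 XOR q = 0 XOR 0 = 0
g6 = v NOR g5 = 0 NOR 0 = 1
g7 = g6 XOR g5 = 1 XOR 0 = 1
g8 = g6 NAND g7 = 1 NAND 1 = 0
g9 = g8 OR g4 = 0 OR 0 = 0
So g9 = 0 as required.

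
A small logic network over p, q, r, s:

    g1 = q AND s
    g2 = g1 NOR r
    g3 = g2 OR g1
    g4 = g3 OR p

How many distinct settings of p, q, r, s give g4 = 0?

g4 = g3 OR p must be 0, so both g3 = 0 and p = 0.
g3 = g2 OR g1 must be 0, so both g2 = 0 and g1 = 0.
g2 = g1 NOR r must be 0, so at least one of g1, r is 1.
Satisfying assignments:
  p=0, q=0, r=1, s=0
  p=0, q=0, r=1, s=1
  p=0, q=1, r=1, s=0

3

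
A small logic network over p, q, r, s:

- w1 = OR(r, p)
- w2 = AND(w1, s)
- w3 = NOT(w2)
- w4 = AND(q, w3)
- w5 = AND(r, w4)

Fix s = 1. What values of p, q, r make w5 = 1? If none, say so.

With s = 1 fixed, none of the 8 settings of p, q, r give w5 = 1.
For example, with p=0, q=0, r=1:
w1 = OR(r, p) = OR(1, 0) = 1
w2 = AND(w1, s) = AND(1, 1) = 1
w3 = NOT(w2) = NOT 1 = 0
w4 = AND(q, w3) = AND(0, 0) = 0
w5 = AND(r, w4) = AND(1, 0) = 0
giving w5 = 0 ≠ 1.

no solution exists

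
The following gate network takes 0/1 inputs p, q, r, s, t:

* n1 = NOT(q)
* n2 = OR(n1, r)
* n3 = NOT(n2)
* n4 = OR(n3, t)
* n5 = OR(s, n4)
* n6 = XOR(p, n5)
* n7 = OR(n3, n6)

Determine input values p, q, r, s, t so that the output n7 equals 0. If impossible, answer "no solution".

Check with p=1, q=0, r=0, s=1, t=0:
n1 = NOT(q) = NOT 0 = 1
n2 = OR(n1, r) = OR(1, 0) = 1
n3 = NOT(n2) = NOT 1 = 0
n4 = OR(n3, t) = OR(0, 0) = 0
n5 = OR(s, n4) = OR(1, 0) = 1
n6 = XOR(p, n5) = XOR(1, 1) = 0
n7 = OR(n3, n6) = OR(0, 0) = 0
So n7 = 0 as required.

p=1, q=0, r=0, s=1, t=0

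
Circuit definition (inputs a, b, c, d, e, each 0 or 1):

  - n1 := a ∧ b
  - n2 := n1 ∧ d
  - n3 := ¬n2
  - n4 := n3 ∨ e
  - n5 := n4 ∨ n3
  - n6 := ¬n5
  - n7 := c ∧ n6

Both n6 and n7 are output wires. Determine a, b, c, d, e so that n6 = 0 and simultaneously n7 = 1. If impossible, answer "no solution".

Across all 32 input combinations, none give both n6 = 0 and n7 = 1.

no solution exists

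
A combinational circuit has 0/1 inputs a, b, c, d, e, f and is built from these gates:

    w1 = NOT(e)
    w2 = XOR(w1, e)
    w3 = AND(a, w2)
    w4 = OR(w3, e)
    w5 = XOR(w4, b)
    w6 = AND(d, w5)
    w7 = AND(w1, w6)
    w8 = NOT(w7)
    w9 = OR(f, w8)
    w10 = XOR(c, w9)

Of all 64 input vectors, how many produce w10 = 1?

w10 = XOR(c, w9) must be 1, so c and w9 differ.
Enumerating the 64 input combinations, 32 give w10 = 1 and 32 give w10 = 0.

32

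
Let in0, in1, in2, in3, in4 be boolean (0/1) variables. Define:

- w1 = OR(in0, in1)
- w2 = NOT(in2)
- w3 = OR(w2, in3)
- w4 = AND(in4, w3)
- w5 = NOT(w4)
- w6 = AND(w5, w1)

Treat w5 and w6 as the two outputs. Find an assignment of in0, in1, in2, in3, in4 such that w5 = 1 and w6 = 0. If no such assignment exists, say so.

Check with in0=0, in1=0, in2=0, in3=0, in4=0:
w1 = OR(in0, in1) = OR(0, 0) = 0
w2 = NOT(in2) = NOT 0 = 1
w3 = OR(w2, in3) = OR(1, 0) = 1
w4 = AND(in4, w3) = AND(0, 1) = 0
w5 = NOT(w4) = NOT 0 = 1
w6 = AND(w5, w1) = AND(1, 0) = 0
So w5 = 1 and w6 = 0.

in0=0, in1=0, in2=0, in3=0, in4=0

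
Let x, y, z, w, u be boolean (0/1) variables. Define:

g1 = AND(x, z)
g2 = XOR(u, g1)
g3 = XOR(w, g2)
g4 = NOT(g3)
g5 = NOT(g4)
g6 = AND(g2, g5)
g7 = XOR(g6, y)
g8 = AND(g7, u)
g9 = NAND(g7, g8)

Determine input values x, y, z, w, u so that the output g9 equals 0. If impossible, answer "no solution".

x=1 y=1 z=0 w=1 u=1

g9 = NAND(g7, g8) must be 0, so both g7 = 1 and g8 = 1.
g7 = XOR(g6, y) must be 1, so g6 and y differ.
Check with x=1 y=1 z=0 w=1 u=1:
g1 = AND(x, z) = AND(1, 0) = 0
g2 = XOR(u, g1) = XOR(1, 0) = 1
g3 = XOR(w, g2) = XOR(1, 1) = 0
g4 = NOT(g3) = NOT 0 = 1
g5 = NOT(g4) = NOT 1 = 0
g6 = AND(g2, g5) = AND(1, 0) = 0
g7 = XOR(g6, y) = XOR(0, 1) = 1
g8 = AND(g7, u) = AND(1, 1) = 1
g9 = NAND(g7, g8) = NAND(1, 1) = 0
So g9 = 0 as required.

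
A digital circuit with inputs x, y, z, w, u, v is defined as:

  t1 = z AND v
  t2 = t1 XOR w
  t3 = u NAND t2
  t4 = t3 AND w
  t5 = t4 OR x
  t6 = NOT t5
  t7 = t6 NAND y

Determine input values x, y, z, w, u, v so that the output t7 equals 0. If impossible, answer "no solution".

t7 = t6 NAND y must be 0, so both t6 = 1 and y = 1.
Check with x=0, y=1, z=1, w=0, u=1, v=0:
t1 = z AND v = 1 AND 0 = 0
t2 = t1 XOR w = 0 XOR 0 = 0
t3 = u NAND t2 = 1 NAND 0 = 1
t4 = t3 AND w = 1 AND 0 = 0
t5 = t4 OR x = 0 OR 0 = 0
t6 = NOT t5 = NOT 0 = 1
t7 = t6 NAND y = 1 NAND 1 = 0
So t7 = 0 as required.

x=0, y=1, z=1, w=0, u=1, v=0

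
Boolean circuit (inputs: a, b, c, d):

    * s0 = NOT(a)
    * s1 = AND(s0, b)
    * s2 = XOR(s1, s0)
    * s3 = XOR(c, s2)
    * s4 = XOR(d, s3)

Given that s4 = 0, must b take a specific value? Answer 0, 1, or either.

either

Both values of b occur among assignments with s4 = 0:
  b=0: a=0, b=0, c=0, d=1
  b=1: a=0, b=1, c=0, d=0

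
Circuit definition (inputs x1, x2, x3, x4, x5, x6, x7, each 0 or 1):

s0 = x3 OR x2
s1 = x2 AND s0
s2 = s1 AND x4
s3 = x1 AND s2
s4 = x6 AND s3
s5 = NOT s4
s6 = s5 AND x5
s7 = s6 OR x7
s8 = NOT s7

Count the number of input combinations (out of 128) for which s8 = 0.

94

s8 = NOT s7 must be 0, so s7 = 1.
Enumerating the 128 input combinations, 94 give s8 = 0 and 34 give s8 = 1.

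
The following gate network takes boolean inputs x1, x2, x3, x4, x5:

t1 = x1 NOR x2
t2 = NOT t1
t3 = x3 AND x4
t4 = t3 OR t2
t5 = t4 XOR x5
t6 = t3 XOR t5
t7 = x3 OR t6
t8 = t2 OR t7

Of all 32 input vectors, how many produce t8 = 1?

30

t8 = t2 OR t7 must be 1, so at least one of t2, t7 is 1.
Enumerating the 32 input combinations, 30 give t8 = 1 and 2 give t8 = 0.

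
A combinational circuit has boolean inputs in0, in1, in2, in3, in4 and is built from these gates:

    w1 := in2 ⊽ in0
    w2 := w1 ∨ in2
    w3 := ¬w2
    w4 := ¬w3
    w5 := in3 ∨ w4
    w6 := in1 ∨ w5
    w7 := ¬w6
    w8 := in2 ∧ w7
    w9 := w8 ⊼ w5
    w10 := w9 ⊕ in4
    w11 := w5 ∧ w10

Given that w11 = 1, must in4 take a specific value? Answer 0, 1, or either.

0

w11 = w5 ∧ w10 must be 1, so both w5 = 1 and w10 = 1.
Every assignment with w11 = 1 has in4 = 0; there are 14 such assignment(s).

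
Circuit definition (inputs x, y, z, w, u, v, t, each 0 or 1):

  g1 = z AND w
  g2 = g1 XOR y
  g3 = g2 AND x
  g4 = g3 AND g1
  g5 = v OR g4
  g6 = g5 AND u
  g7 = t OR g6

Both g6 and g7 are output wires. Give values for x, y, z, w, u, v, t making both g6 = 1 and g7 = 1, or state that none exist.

x=0 y=1 z=0 w=0 u=1 v=1 t=1

Check with x=0 y=1 z=0 w=0 u=1 v=1 t=1:
g1 = z AND w = 0 AND 0 = 0
g2 = g1 XOR y = 0 XOR 1 = 1
g3 = g2 AND x = 1 AND 0 = 0
g4 = g3 AND g1 = 0 AND 0 = 0
g5 = v OR g4 = 1 OR 0 = 1
g6 = g5 AND u = 1 AND 1 = 1
g7 = t OR g6 = 1 OR 1 = 1
So g6 = 1 and g7 = 1.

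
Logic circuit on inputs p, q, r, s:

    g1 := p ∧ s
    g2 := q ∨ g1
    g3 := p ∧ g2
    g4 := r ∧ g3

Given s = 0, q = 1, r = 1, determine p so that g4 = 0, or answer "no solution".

p=0

Check with s = 0, q = 1, r = 1 and p=0:
g1 = p ∧ s = 0 ∧ 0 = 0
g2 = q ∨ g1 = 1 ∨ 0 = 1
g3 = p ∧ g2 = 0 ∧ 1 = 0
g4 = r ∧ g3 = 1 ∧ 0 = 0
So g4 = 0.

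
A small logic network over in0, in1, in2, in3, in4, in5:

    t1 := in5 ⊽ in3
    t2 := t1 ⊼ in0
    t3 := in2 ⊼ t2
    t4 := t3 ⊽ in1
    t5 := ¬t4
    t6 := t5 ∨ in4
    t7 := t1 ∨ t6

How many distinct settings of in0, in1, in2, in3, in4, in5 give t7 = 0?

6

t7 = t1 ∨ t6 must be 0, so both t1 = 0 and t6 = 0.
Enumerating the 64 input combinations, 6 give t7 = 0 and 58 give t7 = 1.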